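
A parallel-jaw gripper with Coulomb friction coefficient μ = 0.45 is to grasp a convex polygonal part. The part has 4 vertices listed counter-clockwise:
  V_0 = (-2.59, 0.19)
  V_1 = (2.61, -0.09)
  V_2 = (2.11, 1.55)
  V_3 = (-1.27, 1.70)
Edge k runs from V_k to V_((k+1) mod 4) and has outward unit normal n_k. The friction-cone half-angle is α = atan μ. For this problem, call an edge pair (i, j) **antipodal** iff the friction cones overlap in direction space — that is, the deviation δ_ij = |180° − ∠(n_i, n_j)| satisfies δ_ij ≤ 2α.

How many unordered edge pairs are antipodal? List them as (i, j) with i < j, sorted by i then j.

count = 1; pairs: (0,2)

α = atan 0.45 = 24.23°;  2α = 48.46°
n_0 = (-0.0538, -0.9986)
n_1 = (+0.9565, +0.2916)
n_2 = (+0.0443, +0.9990)
n_3 = (-0.7529, +0.6582)
  (0,1): δ = 69.96°  ·
  (0,2): δ = 0.54°  ✓
  (0,3): δ = 51.92°  ·
  (1,2): δ = 109.50°  ·
  (1,3): δ = 58.11°  ·
  (2,3): δ = 128.62°  ·
antipodal pairs: 1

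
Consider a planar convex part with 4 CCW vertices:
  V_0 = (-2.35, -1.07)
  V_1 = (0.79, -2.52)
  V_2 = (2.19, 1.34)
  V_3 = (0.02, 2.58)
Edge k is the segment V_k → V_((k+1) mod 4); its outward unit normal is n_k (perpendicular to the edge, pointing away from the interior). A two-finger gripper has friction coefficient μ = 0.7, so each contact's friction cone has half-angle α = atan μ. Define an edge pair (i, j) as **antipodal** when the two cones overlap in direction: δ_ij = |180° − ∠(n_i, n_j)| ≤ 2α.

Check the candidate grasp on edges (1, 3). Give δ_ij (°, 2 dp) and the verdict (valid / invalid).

δ = 13.06°, valid

α = atan 0.7 = 34.99°;  2α = 69.98°
edge 1: e_1 = (+1.40, +3.86);  n_1 = (+0.9401, -0.3410)
edge 3: e_3 = (-2.37, -3.65);  n_3 = (-0.8387, +0.5446)
∠(n_1, n_3) = 166.94°
δ = |180° − 166.94°| = 13.06°
13.06° ≤ 2α = 69.98°  →  valid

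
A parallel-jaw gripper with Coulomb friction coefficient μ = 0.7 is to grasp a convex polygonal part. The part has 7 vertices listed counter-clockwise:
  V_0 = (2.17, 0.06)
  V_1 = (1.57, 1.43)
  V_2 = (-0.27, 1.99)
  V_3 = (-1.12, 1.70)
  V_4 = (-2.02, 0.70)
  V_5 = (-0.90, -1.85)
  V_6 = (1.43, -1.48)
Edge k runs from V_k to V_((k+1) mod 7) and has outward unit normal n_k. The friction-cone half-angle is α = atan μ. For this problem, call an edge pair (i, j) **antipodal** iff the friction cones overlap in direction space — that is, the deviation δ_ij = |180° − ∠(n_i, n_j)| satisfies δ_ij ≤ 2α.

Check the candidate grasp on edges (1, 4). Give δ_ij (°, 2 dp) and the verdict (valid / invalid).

α = atan 0.7 = 34.99°;  2α = 69.98°
edge 1: e_1 = (-1.84, +0.56);  n_1 = (+0.2912, +0.9567)
edge 4: e_4 = (+1.12, -2.55);  n_4 = (-0.9156, -0.4021)
∠(n_1, n_4) = 130.64°
δ = |180° − 130.64°| = 49.36°
49.36° ≤ 2α = 69.98°  →  valid

δ = 49.36°, valid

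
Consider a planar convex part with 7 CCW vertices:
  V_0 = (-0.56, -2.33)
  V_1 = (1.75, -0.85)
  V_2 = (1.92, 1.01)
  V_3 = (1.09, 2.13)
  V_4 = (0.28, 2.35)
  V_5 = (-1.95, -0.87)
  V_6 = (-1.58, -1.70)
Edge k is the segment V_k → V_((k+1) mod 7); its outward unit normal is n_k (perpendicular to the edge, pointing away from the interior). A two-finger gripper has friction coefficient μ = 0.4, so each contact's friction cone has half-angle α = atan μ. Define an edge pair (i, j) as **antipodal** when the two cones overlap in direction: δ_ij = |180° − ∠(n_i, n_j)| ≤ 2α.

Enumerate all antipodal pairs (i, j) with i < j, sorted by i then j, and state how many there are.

count = 6; pairs: (0,4), (1,4), (1,5), (2,5), (2,6), (3,6)

α = atan 0.4 = 21.80°;  2α = 43.60°
n_0 = (+0.5395, -0.8420)
n_1 = (+0.9958, -0.0910)
n_2 = (+0.8034, +0.5954)
n_3 = (+0.2621, +0.9650)
n_4 = (-0.8221, +0.5693)
n_5 = (-0.9134, -0.4072)
n_6 = (-0.5255, -0.8508)
  (0,1): δ = 127.87°  ·
  (0,2): δ = 86.11°  ·
  (0,3): δ = 47.84°  ·
  (0,4): δ = 22.65°  ✓
  (0,5): δ = 81.38°  ·
  (0,6): δ = 115.65°  ·
  (1,2): δ = 138.24°  ·
  (1,3): δ = 99.97°  ·
  (1,4): δ = 29.48°  ✓
  (1,5): δ = 29.25°  ✓
  (1,6): δ = 63.52°  ·
  (2,3): δ = 141.74°  ·
  (2,4): δ = 71.25°  ·
  (2,5): δ = 12.51°  ✓
  (2,6): δ = 21.76°  ✓
  (3,4): δ = 109.51°  ·
  (3,5): δ = 50.78°  ·
  (3,6): δ = 16.51°  ✓
  (4,5): δ = 121.27°  ·
  (4,6): δ = 87.00°  ·
  (5,6): δ = 145.73°  ·
antipodal pairs: 6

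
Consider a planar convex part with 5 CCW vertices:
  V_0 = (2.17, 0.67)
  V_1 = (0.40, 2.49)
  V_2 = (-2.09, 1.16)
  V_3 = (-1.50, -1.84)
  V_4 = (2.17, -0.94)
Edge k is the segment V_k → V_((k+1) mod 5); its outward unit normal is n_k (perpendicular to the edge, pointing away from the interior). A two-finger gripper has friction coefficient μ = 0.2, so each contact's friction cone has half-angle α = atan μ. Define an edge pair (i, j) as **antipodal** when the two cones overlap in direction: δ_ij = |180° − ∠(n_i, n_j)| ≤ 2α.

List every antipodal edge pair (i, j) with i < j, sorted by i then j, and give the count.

α = atan 0.2 = 11.31°;  2α = 22.62°
n_0 = (+0.7169, +0.6972)
n_1 = (-0.4711, +0.8821)
n_2 = (-0.9812, -0.1930)
n_3 = (+0.2382, -0.9712)
n_4 = (+1.0000, -0.0000)
  (0,1): δ = 106.09°  ·
  (0,2): δ = 33.08°  ·
  (0,3): δ = 59.58°  ·
  (0,4): δ = 135.80°  ·
  (1,2): δ = 106.98°  ·
  (1,3): δ = 14.33°  ✓
  (1,4): δ = 61.89°  ·
  (2,3): δ = 87.35°  ·
  (2,4): δ = 11.13°  ✓
  (3,4): δ = 103.78°  ·
antipodal pairs: 2

count = 2; pairs: (1,3), (2,4)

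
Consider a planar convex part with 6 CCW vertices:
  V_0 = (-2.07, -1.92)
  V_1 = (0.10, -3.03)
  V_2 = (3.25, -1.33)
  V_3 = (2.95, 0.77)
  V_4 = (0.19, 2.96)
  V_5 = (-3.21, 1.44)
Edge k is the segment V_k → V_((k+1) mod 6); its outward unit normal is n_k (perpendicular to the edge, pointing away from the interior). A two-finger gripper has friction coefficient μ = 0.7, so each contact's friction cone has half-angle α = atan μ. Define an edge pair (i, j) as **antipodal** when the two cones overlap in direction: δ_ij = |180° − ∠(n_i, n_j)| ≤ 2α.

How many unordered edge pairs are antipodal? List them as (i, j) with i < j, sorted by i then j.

α = atan 0.7 = 34.99°;  2α = 69.98°
n_0 = (-0.4554, -0.8903)
n_1 = (+0.4749, -0.8800)
n_2 = (+0.9899, +0.1414)
n_3 = (+0.6216, +0.7834)
n_4 = (-0.4081, +0.9129)
n_5 = (-0.9470, -0.3213)
  (0,1): δ = 124.55°  ·
  (0,2): δ = 54.78°  ✓
  (0,3): δ = 11.34°  ✓
  (0,4): δ = 51.18°  ✓
  (0,5): δ = 135.83°  ·
  (1,2): δ = 110.22°  ·
  (1,3): δ = 66.79°  ✓
  (1,4): δ = 4.27°  ✓
  (1,5): δ = 80.39°  ·
  (2,3): δ = 136.56°  ·
  (2,4): δ = 74.04°  ·
  (2,5): δ = 10.61°  ✓
  (3,4): δ = 117.48°  ·
  (3,5): δ = 32.83°  ✓
  (4,5): δ = 95.35°  ·
antipodal pairs: 7

count = 7; pairs: (0,2), (0,3), (0,4), (1,3), (1,4), (2,5), (3,5)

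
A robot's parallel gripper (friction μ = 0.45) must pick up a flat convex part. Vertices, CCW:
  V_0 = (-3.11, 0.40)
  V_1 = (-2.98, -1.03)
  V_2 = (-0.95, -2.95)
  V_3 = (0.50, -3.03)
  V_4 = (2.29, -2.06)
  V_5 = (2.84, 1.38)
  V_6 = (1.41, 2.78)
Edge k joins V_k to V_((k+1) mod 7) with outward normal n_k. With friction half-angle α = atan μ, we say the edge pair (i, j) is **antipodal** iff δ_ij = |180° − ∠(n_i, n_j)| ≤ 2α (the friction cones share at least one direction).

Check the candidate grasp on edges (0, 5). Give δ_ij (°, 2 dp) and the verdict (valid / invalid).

δ = 40.41°, valid

α = atan 0.45 = 24.23°;  2α = 48.46°
edge 0: e_0 = (+0.13, -1.43);  n_0 = (-0.9959, -0.0905)
edge 5: e_5 = (-1.43, +1.40);  n_5 = (+0.6996, +0.7146)
∠(n_0, n_5) = 139.59°
δ = |180° − 139.59°| = 40.41°
40.41° ≤ 2α = 48.46°  →  valid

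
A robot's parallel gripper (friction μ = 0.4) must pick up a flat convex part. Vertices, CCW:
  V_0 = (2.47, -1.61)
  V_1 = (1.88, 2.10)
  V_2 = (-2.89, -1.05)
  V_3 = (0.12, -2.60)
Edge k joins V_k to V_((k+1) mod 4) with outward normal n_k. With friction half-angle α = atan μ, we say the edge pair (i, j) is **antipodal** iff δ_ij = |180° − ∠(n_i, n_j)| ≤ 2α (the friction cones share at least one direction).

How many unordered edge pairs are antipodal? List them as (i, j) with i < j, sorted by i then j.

α = atan 0.4 = 21.80°;  2α = 43.60°
n_0 = (+0.9876, +0.1571)
n_1 = (-0.5511, +0.8345)
n_2 = (-0.4578, -0.8890)
n_3 = (+0.3882, -0.9216)
  (0,1): δ = 65.60°  ·
  (0,2): δ = 53.72°  ·
  (0,3): δ = 103.81°  ·
  (1,2): δ = 60.69°  ·
  (1,3): δ = 10.60°  ✓
  (2,3): δ = 129.91°  ·
antipodal pairs: 1

count = 1; pairs: (1,3)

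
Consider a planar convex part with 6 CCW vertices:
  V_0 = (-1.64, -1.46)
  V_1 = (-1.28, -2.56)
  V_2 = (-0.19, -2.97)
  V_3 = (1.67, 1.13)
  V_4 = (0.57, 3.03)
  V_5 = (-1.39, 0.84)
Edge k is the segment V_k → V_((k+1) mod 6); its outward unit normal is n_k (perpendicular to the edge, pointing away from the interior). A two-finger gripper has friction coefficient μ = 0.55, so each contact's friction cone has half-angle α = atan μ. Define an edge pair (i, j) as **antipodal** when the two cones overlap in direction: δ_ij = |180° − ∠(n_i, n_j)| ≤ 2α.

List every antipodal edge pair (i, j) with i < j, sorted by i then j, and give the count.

α = atan 0.55 = 28.81°;  2α = 57.62°
n_0 = (-0.9504, -0.3110)
n_1 = (-0.3521, -0.9360)
n_2 = (+0.9107, -0.4131)
n_3 = (+0.8654, +0.5010)
n_4 = (-0.7452, +0.6669)
n_5 = (-0.9941, +0.1081)
  (0,1): δ = 128.74°  ·
  (0,2): δ = 42.52°  ✓
  (0,3): δ = 11.95°  ✓
  (0,4): δ = 120.05°  ·
  (0,5): δ = 155.67°  ·
  (1,2): δ = 93.79°  ·
  (1,3): δ = 39.32°  ✓
  (1,4): δ = 68.79°  ·
  (1,5): δ = 104.41°  ·
  (2,3): δ = 125.53°  ·
  (2,4): δ = 17.43°  ✓
  (2,5): δ = 18.20°  ✓
  (3,4): δ = 71.90°  ·
  (3,5): δ = 36.27°  ✓
  (4,5): δ = 144.38°  ·
antipodal pairs: 6

count = 6; pairs: (0,2), (0,3), (1,3), (2,4), (2,5), (3,5)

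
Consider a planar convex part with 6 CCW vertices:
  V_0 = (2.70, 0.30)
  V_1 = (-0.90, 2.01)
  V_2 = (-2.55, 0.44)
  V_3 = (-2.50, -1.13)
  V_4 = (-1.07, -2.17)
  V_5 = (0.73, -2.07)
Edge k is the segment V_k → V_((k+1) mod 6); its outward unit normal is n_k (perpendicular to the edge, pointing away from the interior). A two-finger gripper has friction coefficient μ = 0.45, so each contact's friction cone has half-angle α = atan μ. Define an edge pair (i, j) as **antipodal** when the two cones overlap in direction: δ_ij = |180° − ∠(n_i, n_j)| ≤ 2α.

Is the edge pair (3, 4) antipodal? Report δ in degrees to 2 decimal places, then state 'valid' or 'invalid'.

δ = 140.79°, invalid

α = atan 0.45 = 24.23°;  2α = 48.46°
edge 3: e_3 = (+1.43, -1.04);  n_3 = (-0.5882, -0.8087)
edge 4: e_4 = (+1.80, +0.10);  n_4 = (+0.0555, -0.9985)
∠(n_3, n_4) = 39.21°
δ = |180° − 39.21°| = 140.79°
140.79° > 2α = 48.46°  →  invalid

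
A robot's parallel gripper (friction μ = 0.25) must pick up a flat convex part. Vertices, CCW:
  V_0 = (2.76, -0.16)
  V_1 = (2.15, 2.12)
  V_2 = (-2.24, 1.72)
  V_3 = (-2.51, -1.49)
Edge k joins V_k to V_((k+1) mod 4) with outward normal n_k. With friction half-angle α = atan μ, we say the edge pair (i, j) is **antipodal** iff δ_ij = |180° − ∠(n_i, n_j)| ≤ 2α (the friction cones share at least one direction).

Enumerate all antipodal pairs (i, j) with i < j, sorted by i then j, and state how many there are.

α = atan 0.25 = 14.04°;  2α = 28.07°
n_0 = (+0.9660, +0.2585)
n_1 = (-0.0907, +0.9959)
n_2 = (-0.9965, +0.0838)
n_3 = (+0.2447, -0.9696)
  (0,1): δ = 99.77°  ·
  (0,2): δ = 19.79°  ✓
  (0,3): δ = 89.19°  ·
  (1,2): δ = 100.01°  ·
  (1,3): δ = 8.96°  ✓
  (2,3): δ = 71.03°  ·
antipodal pairs: 2

count = 2; pairs: (0,2), (1,3)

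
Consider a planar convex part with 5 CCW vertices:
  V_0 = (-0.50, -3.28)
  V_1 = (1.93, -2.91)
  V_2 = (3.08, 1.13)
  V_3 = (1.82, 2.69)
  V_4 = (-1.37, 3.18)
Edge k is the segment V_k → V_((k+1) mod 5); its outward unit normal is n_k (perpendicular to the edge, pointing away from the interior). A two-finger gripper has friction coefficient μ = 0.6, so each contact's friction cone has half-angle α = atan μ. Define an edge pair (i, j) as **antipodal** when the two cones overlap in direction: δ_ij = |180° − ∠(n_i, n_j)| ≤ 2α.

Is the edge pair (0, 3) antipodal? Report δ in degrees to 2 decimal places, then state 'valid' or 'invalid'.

δ = 17.39°, valid

α = atan 0.6 = 30.96°;  2α = 61.93°
edge 0: e_0 = (+2.43, +0.37);  n_0 = (+0.1505, -0.9886)
edge 3: e_3 = (-3.19, +0.49);  n_3 = (+0.1518, +0.9884)
∠(n_0, n_3) = 162.61°
δ = |180° − 162.61°| = 17.39°
17.39° ≤ 2α = 61.93°  →  valid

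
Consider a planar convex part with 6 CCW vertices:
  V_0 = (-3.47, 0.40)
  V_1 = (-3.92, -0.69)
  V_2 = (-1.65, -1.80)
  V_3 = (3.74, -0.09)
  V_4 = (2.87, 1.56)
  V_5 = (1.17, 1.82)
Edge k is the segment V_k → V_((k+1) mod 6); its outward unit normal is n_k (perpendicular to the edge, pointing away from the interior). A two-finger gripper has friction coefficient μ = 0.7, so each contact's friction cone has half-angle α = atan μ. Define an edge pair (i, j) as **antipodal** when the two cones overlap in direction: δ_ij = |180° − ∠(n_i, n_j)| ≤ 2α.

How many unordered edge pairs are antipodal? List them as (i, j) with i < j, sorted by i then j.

count = 7; pairs: (0,2), (0,3), (1,3), (1,4), (1,5), (2,4), (2,5)

α = atan 0.7 = 34.99°;  2α = 69.98°
n_0 = (-0.9243, +0.3816)
n_1 = (-0.4393, -0.8983)
n_2 = (+0.3024, -0.9532)
n_3 = (+0.8846, +0.4664)
n_4 = (+0.1512, +0.9885)
n_5 = (-0.2926, +0.9562)
  (0,1): δ = 93.63°  ·
  (0,2): δ = 49.97°  ✓
  (0,3): δ = 50.23°  ✓
  (0,4): δ = 103.74°  ·
  (0,5): δ = 129.45°  ·
  (1,2): δ = 136.34°  ·
  (1,3): δ = 36.14°  ✓
  (1,4): δ = 17.36°  ✓
  (1,5): δ = 43.07°  ✓
  (2,3): δ = 79.80°  ·
  (2,4): δ = 26.30°  ✓
  (2,5): δ = 0.59°  ✓
  (3,4): δ = 126.50°  ·
  (3,5): δ = 100.79°  ·
  (4,5): δ = 154.29°  ·
antipodal pairs: 7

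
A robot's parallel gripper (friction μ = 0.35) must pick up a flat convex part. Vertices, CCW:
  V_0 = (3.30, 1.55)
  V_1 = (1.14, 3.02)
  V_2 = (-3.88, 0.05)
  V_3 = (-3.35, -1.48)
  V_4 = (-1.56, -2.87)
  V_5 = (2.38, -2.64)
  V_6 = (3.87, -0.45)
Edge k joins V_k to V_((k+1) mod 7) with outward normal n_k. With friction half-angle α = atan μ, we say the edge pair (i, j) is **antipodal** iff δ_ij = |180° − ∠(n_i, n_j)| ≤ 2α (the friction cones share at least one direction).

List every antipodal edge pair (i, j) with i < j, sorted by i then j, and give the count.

α = atan 0.35 = 19.29°;  2α = 38.58°
n_0 = (+0.5626, +0.8267)
n_1 = (-0.5092, +0.8607)
n_2 = (-0.9449, -0.3273)
n_3 = (-0.6133, -0.7898)
n_4 = (+0.0583, -0.9983)
n_5 = (+0.8268, -0.5625)
n_6 = (+0.9617, +0.2741)
  (0,1): δ = 115.15°  ·
  (0,2): δ = 36.66°  ✓
  (0,3): δ = 3.59°  ✓
  (0,4): δ = 37.58°  ✓
  (0,5): δ = 90.01°  ·
  (0,6): δ = 140.15°  ·
  (1,2): δ = 101.50°  ·
  (1,3): δ = 68.44°  ·
  (1,4): δ = 27.27°  ✓
  (1,5): δ = 25.16°  ✓
  (1,6): δ = 75.30°  ·
  (2,3): δ = 146.94°  ·
  (2,4): δ = 105.77°  ·
  (2,5): δ = 53.34°  ·
  (2,6): δ = 3.20°  ✓
  (3,4): δ = 138.83°  ·
  (3,5): δ = 86.40°  ·
  (3,6): δ = 36.26°  ✓
  (4,5): δ = 127.57°  ·
  (4,6): δ = 77.43°  ·
  (5,6): δ = 129.86°  ·
antipodal pairs: 7

count = 7; pairs: (0,2), (0,3), (0,4), (1,4), (1,5), (2,6), (3,6)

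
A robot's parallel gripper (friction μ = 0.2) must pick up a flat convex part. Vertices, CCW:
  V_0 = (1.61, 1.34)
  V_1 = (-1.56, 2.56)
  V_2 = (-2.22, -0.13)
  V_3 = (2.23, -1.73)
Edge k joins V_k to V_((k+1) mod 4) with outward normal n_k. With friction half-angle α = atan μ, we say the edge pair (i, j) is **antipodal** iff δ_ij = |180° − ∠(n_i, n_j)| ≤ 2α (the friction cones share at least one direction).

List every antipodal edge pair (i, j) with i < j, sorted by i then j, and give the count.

α = atan 0.2 = 11.31°;  2α = 22.62°
n_0 = (+0.3592, +0.9333)
n_1 = (-0.9712, +0.2383)
n_2 = (-0.3383, -0.9410)
n_3 = (+0.9802, +0.1980)
  (0,1): δ = 82.74°  ·
  (0,2): δ = 1.27°  ✓
  (0,3): δ = 122.47°  ·
  (1,2): δ = 95.99°  ·
  (1,3): δ = 25.20°  ·
  (2,3): δ = 58.81°  ·
antipodal pairs: 1

count = 1; pairs: (0,2)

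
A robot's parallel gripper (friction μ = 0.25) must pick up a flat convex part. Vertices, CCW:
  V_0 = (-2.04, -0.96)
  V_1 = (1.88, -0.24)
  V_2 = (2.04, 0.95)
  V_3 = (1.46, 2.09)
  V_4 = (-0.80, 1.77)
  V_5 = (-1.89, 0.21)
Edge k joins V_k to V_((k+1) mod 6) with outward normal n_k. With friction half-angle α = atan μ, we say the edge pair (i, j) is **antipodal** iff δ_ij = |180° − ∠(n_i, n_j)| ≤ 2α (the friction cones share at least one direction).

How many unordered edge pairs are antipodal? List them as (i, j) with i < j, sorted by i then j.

α = atan 0.25 = 14.04°;  2α = 28.07°
n_0 = (+0.1807, -0.9835)
n_1 = (+0.9911, -0.1333)
n_2 = (+0.8913, +0.4535)
n_3 = (-0.1402, +0.9901)
n_4 = (-0.8197, +0.5728)
n_5 = (-0.9919, +0.1272)
  (0,1): δ = 108.07°  ·
  (0,2): δ = 73.44°  ·
  (0,3): δ = 2.35°  ✓
  (0,4): δ = 44.65°  ·
  (0,5): δ = 72.29°  ·
  (1,2): δ = 145.38°  ·
  (1,3): δ = 74.28°  ·
  (1,4): δ = 27.28°  ✓
  (1,5): δ = 0.35°  ✓
  (2,3): δ = 108.91°  ·
  (2,4): δ = 61.91°  ·
  (2,5): δ = 34.27°  ·
  (3,4): δ = 133.00°  ·
  (3,5): δ = 105.36°  ·
  (4,5): δ = 152.36°  ·
antipodal pairs: 3

count = 3; pairs: (0,3), (1,4), (1,5)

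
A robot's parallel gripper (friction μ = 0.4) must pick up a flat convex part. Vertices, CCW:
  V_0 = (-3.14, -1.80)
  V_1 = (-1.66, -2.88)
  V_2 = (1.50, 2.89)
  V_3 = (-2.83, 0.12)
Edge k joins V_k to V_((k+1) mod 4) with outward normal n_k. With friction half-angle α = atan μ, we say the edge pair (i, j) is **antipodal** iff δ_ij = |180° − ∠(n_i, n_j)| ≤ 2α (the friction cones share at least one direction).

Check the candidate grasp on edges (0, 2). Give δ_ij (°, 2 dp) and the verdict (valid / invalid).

δ = 68.73°, invalid

α = atan 0.4 = 21.80°;  2α = 43.60°
edge 0: e_0 = (+1.48, -1.08);  n_0 = (-0.5895, -0.8078)
edge 2: e_2 = (-4.33, -2.77);  n_2 = (-0.5389, +0.8424)
∠(n_0, n_2) = 111.27°
δ = |180° − 111.27°| = 68.73°
68.73° > 2α = 43.60°  →  invalid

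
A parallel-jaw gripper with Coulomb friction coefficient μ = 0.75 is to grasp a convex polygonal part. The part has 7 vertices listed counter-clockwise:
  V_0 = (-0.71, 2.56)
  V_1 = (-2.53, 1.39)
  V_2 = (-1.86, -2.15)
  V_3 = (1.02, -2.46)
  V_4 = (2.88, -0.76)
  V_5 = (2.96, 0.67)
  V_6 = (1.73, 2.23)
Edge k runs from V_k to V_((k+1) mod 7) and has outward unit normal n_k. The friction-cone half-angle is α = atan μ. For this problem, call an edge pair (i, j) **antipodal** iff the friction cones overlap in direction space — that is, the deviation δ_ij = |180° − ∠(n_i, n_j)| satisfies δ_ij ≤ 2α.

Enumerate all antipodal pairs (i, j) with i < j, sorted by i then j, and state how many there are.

α = atan 0.75 = 36.87°;  2α = 73.74°
n_0 = (-0.5408, +0.8412)
n_1 = (-0.9826, -0.1860)
n_2 = (-0.1070, -0.9943)
n_3 = (+0.6746, -0.7381)
n_4 = (+0.9984, -0.0559)
n_5 = (+0.7853, +0.6192)
n_6 = (+0.1340, +0.9910)
  (0,1): δ = 112.02°  ·
  (0,2): δ = 38.88°  ✓
  (0,3): δ = 9.69°  ✓
  (0,4): δ = 54.06°  ✓
  (0,5): δ = 95.52°  ·
  (0,6): δ = 139.56°  ·
  (1,2): δ = 106.86°  ·
  (1,3): δ = 58.29°  ✓
  (1,4): δ = 13.92°  ✓
  (1,5): δ = 27.54°  ✓
  (1,6): δ = 71.58°  ✓
  (2,3): δ = 131.43°  ·
  (2,4): δ = 87.06°  ·
  (2,5): δ = 45.60°  ✓
  (2,6): δ = 1.56°  ✓
  (3,4): δ = 135.63°  ·
  (3,5): δ = 94.17°  ·
  (3,6): δ = 50.13°  ✓
  (4,5): δ = 138.54°  ·
  (4,6): δ = 94.50°  ·
  (5,6): δ = 135.96°  ·
antipodal pairs: 10

count = 10; pairs: (0,2), (0,3), (0,4), (1,3), (1,4), (1,5), (1,6), (2,5), (2,6), (3,6)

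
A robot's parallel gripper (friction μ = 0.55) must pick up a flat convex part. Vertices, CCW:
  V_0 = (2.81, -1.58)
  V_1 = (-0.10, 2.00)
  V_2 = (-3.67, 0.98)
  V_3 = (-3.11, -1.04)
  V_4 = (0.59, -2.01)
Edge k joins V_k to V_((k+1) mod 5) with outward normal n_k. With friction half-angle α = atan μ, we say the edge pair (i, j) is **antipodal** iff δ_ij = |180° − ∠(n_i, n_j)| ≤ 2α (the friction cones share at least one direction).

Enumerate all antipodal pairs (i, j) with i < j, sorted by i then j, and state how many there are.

count = 4; pairs: (0,2), (0,3), (1,3), (1,4)

α = atan 0.55 = 28.81°;  2α = 57.62°
n_0 = (+0.7760, +0.6308)
n_1 = (-0.2747, +0.9615)
n_2 = (-0.9637, -0.2672)
n_3 = (-0.2536, -0.9673)
n_4 = (+0.1902, -0.9818)
  (0,1): δ = 113.16°  ·
  (0,2): δ = 23.61°  ✓
  (0,3): δ = 36.20°  ✓
  (0,4): δ = 61.86°  ·
  (1,2): δ = 90.45°  ·
  (1,3): δ = 30.64°  ✓
  (1,4): δ = 4.98°  ✓
  (2,3): δ = 120.19°  ·
  (2,4): δ = 94.53°  ·
  (3,4): δ = 154.35°  ·
antipodal pairs: 4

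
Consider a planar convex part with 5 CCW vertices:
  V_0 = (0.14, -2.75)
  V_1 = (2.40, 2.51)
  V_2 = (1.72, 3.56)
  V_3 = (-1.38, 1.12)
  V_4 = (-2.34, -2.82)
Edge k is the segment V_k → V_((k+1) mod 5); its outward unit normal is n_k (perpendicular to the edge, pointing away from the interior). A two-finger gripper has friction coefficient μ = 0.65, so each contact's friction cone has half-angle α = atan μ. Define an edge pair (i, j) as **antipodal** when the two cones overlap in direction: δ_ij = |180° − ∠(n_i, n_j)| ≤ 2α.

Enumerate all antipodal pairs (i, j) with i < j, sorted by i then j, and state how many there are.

count = 5; pairs: (0,2), (0,3), (1,3), (1,4), (2,4)

α = atan 0.65 = 33.02°;  2α = 66.05°
n_0 = (+0.9188, -0.3948)
n_1 = (+0.8394, +0.5436)
n_2 = (-0.6185, +0.7858)
n_3 = (-0.9716, +0.2367)
n_4 = (+0.0282, -0.9996)
  (0,1): δ = 123.82°  ·
  (0,2): δ = 28.54°  ✓
  (0,3): δ = 9.56°  ✓
  (0,4): δ = 114.87°  ·
  (1,2): δ = 84.72°  ·
  (1,3): δ = 46.62°  ✓
  (1,4): δ = 58.69°  ✓
  (2,3): δ = 141.90°  ·
  (2,4): δ = 36.59°  ✓
  (3,4): δ = 74.69°  ·
antipodal pairs: 5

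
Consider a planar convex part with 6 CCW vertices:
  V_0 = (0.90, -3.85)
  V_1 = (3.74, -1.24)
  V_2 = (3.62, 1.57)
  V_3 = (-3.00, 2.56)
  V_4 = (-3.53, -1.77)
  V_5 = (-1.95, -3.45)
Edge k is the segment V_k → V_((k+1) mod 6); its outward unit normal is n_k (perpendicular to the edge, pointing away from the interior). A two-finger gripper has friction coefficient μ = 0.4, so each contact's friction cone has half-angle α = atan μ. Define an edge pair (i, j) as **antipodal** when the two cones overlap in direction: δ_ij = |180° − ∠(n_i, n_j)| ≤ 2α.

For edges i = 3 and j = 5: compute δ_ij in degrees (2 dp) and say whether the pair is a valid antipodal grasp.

α = atan 0.4 = 21.80°;  2α = 43.60°
edge 3: e_3 = (-0.53, -4.33);  n_3 = (-0.9926, +0.1215)
edge 5: e_5 = (+2.85, -0.40);  n_5 = (-0.1390, -0.9903)
∠(n_3, n_5) = 88.99°
δ = |180° − 88.99°| = 91.01°
91.01° > 2α = 43.60°  →  invalid

δ = 91.01°, invalid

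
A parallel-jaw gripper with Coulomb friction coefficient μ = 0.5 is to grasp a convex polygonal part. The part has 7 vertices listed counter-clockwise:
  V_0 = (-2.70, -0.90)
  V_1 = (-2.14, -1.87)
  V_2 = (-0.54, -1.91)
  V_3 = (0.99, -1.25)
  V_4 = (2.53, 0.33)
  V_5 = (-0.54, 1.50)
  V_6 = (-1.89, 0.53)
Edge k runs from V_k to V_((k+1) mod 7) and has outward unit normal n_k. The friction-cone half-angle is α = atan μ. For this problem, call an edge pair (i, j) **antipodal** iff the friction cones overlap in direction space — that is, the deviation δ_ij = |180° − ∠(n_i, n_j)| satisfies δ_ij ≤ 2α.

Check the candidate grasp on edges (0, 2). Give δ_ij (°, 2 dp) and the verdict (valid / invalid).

δ = 96.66°, invalid

α = atan 0.5 = 26.57°;  2α = 53.13°
edge 0: e_0 = (+0.56, -0.97);  n_0 = (-0.8660, -0.5000)
edge 2: e_2 = (+1.53, +0.66);  n_2 = (+0.3961, -0.9182)
∠(n_0, n_2) = 83.34°
δ = |180° − 83.34°| = 96.66°
96.66° > 2α = 53.13°  →  invalid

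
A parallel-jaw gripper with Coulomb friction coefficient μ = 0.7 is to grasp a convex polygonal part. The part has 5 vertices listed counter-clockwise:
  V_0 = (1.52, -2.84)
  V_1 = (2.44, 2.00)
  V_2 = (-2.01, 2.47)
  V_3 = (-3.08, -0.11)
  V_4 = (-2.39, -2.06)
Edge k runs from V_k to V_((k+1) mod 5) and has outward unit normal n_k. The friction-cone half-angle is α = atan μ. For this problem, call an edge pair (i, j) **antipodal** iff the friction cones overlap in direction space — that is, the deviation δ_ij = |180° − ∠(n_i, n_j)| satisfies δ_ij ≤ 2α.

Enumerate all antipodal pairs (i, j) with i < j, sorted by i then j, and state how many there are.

α = atan 0.7 = 34.99°;  2α = 69.98°
n_0 = (+0.9824, -0.1867)
n_1 = (+0.1050, +0.9945)
n_2 = (-0.9237, +0.3831)
n_3 = (-0.9427, -0.3336)
n_4 = (-0.1956, -0.9807)
  (0,1): δ = 85.27°  ·
  (0,2): δ = 11.76°  ✓
  (0,3): δ = 30.25°  ✓
  (0,4): δ = 89.48°  ·
  (1,2): δ = 106.50°  ·
  (1,3): δ = 64.48°  ✓
  (1,4): δ = 5.25°  ✓
  (2,3): δ = 137.99°  ·
  (2,4): δ = 78.76°  ·
  (3,4): δ = 120.77°  ·
antipodal pairs: 4

count = 4; pairs: (0,2), (0,3), (1,3), (1,4)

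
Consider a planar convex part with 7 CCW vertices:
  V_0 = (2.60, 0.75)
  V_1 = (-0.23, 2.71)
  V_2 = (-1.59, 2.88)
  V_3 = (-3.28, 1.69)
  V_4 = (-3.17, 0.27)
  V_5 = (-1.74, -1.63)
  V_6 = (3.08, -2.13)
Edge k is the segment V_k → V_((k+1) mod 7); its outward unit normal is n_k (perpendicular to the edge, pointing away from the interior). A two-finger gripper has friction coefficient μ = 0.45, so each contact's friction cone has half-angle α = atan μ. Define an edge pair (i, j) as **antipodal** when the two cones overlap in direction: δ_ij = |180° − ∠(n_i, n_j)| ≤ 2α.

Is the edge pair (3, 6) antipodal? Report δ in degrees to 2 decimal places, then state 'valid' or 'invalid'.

δ = 5.03°, valid

α = atan 0.45 = 24.23°;  2α = 48.46°
edge 3: e_3 = (+0.11, -1.42);  n_3 = (-0.9970, -0.0772)
edge 6: e_6 = (-0.48, +2.88);  n_6 = (+0.9864, +0.1644)
∠(n_3, n_6) = 174.97°
δ = |180° − 174.97°| = 5.03°
5.03° ≤ 2α = 48.46°  →  valid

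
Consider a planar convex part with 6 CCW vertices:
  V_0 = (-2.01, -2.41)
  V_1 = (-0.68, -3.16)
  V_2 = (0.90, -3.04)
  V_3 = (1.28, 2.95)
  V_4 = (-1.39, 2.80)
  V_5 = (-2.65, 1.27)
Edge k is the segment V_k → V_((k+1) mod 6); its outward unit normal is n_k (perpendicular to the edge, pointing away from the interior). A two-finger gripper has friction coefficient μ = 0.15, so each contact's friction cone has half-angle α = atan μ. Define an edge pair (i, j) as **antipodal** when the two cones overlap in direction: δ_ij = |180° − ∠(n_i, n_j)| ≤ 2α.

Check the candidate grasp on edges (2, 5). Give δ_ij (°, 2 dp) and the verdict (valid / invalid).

δ = 13.50°, valid

α = atan 0.15 = 8.53°;  2α = 17.06°
edge 2: e_2 = (+0.38, +5.99);  n_2 = (+0.9980, -0.0633)
edge 5: e_5 = (+0.64, -3.68);  n_5 = (-0.9852, -0.1713)
∠(n_2, n_5) = 166.50°
δ = |180° − 166.50°| = 13.50°
13.50° ≤ 2α = 17.06°  →  valid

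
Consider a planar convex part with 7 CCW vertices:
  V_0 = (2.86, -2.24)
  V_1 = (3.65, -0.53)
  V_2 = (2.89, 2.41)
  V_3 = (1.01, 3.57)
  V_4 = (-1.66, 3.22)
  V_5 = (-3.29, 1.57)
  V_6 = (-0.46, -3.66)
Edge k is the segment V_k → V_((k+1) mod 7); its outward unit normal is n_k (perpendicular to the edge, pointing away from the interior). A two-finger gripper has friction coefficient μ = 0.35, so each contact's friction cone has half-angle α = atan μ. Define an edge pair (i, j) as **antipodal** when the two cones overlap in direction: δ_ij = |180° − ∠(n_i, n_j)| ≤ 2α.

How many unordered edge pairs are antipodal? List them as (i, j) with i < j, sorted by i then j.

count = 5; pairs: (0,4), (1,5), (2,5), (3,6), (4,6)

α = atan 0.35 = 19.29°;  2α = 38.58°
n_0 = (+0.9078, -0.4194)
n_1 = (+0.9682, +0.2503)
n_2 = (+0.5251, +0.8510)
n_3 = (-0.1300, +0.9915)
n_4 = (-0.7114, +0.7028)
n_5 = (-0.8795, -0.4759)
n_6 = (+0.3933, -0.9194)
  (0,1): δ = 140.71°  ·
  (0,2): δ = 96.88°  ·
  (0,3): δ = 57.74°  ·
  (0,4): δ = 19.85°  ✓
  (0,5): δ = 53.21°  ·
  (0,6): δ = 137.95°  ·
  (1,2): δ = 136.17°  ·
  (1,3): δ = 97.03°  ·
  (1,4): δ = 59.14°  ·
  (1,5): δ = 13.92°  ✓
  (1,6): δ = 98.66°  ·
  (2,3): δ = 140.86°  ·
  (2,4): δ = 102.98°  ·
  (2,5): δ = 29.91°  ✓
  (2,6): δ = 54.83°  ·
  (3,4): δ = 142.12°  ·
  (3,5): δ = 69.05°  ·
  (3,6): δ = 15.69°  ✓
  (4,5): δ = 106.93°  ·
  (4,6): δ = 22.19°  ✓
  (5,6): δ = 95.26°  ·
antipodal pairs: 5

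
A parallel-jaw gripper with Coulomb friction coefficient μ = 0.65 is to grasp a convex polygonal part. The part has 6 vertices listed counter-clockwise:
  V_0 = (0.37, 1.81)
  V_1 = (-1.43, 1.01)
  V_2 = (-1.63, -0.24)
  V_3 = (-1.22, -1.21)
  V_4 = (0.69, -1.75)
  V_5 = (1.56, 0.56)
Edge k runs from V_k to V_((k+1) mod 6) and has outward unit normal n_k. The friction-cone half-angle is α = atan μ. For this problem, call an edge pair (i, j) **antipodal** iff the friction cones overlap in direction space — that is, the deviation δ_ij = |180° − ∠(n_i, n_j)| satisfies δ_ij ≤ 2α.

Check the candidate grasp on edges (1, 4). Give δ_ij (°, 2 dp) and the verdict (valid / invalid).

δ = 11.55°, valid

α = atan 0.65 = 33.02°;  2α = 66.05°
edge 1: e_1 = (-0.20, -1.25);  n_1 = (-0.9874, +0.1580)
edge 4: e_4 = (+0.87, +2.31);  n_4 = (+0.9358, -0.3525)
∠(n_1, n_4) = 168.45°
δ = |180° − 168.45°| = 11.55°
11.55° ≤ 2α = 66.05°  →  valid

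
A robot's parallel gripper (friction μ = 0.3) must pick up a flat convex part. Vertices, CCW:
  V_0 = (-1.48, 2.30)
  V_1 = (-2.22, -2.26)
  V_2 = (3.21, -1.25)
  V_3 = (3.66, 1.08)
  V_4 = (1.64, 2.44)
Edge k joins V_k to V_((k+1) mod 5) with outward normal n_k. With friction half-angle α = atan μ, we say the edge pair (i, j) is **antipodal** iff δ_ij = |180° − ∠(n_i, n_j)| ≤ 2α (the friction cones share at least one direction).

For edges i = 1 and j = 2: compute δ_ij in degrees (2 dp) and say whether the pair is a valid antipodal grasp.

α = atan 0.3 = 16.70°;  2α = 33.40°
edge 1: e_1 = (+5.43, +1.01);  n_1 = (+0.1829, -0.9831)
edge 2: e_2 = (+0.45, +2.33);  n_2 = (+0.9819, -0.1896)
∠(n_1, n_2) = 68.53°
δ = |180° − 68.53°| = 111.47°
111.47° > 2α = 33.40°  →  invalid

δ = 111.47°, invalid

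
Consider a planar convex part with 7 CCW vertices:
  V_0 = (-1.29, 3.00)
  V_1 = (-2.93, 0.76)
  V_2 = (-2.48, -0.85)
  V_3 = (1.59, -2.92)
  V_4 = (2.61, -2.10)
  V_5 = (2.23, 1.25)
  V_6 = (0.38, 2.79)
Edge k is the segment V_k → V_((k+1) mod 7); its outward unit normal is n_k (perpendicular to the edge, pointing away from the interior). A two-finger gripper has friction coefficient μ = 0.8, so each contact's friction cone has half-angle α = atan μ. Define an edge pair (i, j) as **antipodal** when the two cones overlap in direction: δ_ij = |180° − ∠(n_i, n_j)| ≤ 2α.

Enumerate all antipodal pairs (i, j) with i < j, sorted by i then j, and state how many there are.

α = atan 0.8 = 38.66°;  2α = 77.32°
n_0 = (-0.8069, +0.5907)
n_1 = (-0.9631, -0.2692)
n_2 = (-0.4533, -0.8913)
n_3 = (+0.6266, -0.7794)
n_4 = (+0.9936, +0.1127)
n_5 = (+0.6398, +0.7686)
n_6 = (+0.1248, +0.9922)
  (0,1): δ = 128.17°  ·
  (0,2): δ = 80.75°  ·
  (0,3): δ = 14.99°  ✓
  (0,4): δ = 42.68°  ✓
  (0,5): δ = 86.43°  ·
  (0,6): δ = 119.04°  ·
  (1,2): δ = 132.57°  ·
  (1,3): δ = 66.82°  ✓
  (1,4): δ = 9.14°  ✓
  (1,5): δ = 34.61°  ✓
  (1,6): δ = 67.22°  ✓
  (2,3): δ = 114.25°  ·
  (2,4): δ = 56.57°  ✓
  (2,5): δ = 12.82°  ✓
  (2,6): δ = 19.79°  ✓
  (3,4): δ = 122.32°  ·
  (3,5): δ = 78.57°  ·
  (3,6): δ = 45.96°  ✓
  (4,5): δ = 136.25°  ·
  (4,6): δ = 103.64°  ·
  (5,6): δ = 147.39°  ·
antipodal pairs: 10

count = 10; pairs: (0,3), (0,4), (1,3), (1,4), (1,5), (1,6), (2,4), (2,5), (2,6), (3,6)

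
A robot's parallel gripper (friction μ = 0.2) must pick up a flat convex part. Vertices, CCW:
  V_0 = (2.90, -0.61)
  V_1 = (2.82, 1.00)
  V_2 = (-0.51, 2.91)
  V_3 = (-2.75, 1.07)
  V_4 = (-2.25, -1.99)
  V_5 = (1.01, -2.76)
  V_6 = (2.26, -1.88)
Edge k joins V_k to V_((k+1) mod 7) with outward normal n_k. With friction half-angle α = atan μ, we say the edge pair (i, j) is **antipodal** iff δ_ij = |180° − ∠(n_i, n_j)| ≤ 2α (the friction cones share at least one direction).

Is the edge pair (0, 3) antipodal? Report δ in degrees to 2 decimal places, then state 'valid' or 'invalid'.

α = atan 0.2 = 11.31°;  2α = 22.62°
edge 0: e_0 = (-0.08, +1.61);  n_0 = (+0.9988, +0.0496)
edge 3: e_3 = (+0.50, -3.06);  n_3 = (-0.9869, -0.1613)
∠(n_0, n_3) = 173.56°
δ = |180° − 173.56°| = 6.44°
6.44° ≤ 2α = 22.62°  →  valid

δ = 6.44°, valid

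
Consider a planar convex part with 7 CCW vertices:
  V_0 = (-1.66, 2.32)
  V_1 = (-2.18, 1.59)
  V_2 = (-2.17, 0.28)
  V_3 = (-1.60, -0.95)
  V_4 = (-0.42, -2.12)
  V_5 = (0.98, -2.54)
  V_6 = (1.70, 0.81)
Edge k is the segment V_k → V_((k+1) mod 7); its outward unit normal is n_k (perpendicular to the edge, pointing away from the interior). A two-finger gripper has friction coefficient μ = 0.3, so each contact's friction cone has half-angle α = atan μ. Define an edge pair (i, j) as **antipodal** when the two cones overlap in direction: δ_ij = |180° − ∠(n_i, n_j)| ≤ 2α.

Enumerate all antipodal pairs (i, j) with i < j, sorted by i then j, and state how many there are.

α = atan 0.3 = 16.70°;  2α = 33.40°
n_0 = (-0.8145, +0.5802)
n_1 = (-1.0000, -0.0076)
n_2 = (-0.9073, -0.4205)
n_3 = (-0.7041, -0.7101)
n_4 = (-0.2873, -0.9578)
n_5 = (+0.9777, -0.2101)
n_6 = (+0.4099, +0.9121)
  (0,1): δ = 144.10°  ·
  (0,2): δ = 119.67°  ·
  (0,3): δ = 99.29°  ·
  (0,4): δ = 71.24°  ·
  (0,5): δ = 23.33°  ✓
  (0,6): δ = 101.26°  ·
  (1,2): δ = 155.57°  ·
  (1,3): δ = 135.19°  ·
  (1,4): δ = 107.14°  ·
  (1,5): δ = 12.57°  ✓
  (1,6): δ = 65.36°  ·
  (2,3): δ = 159.62°  ·
  (2,4): δ = 131.56°  ·
  (2,5): δ = 36.99°  ·
  (2,6): δ = 40.94°  ·
  (3,4): δ = 151.94°  ·
  (3,5): δ = 57.37°  ·
  (3,6): δ = 20.56°  ✓
  (4,5): δ = 85.43°  ·
  (4,6): δ = 7.50°  ✓
  (5,6): δ = 102.07°  ·
antipodal pairs: 4

count = 4; pairs: (0,5), (1,5), (3,6), (4,6)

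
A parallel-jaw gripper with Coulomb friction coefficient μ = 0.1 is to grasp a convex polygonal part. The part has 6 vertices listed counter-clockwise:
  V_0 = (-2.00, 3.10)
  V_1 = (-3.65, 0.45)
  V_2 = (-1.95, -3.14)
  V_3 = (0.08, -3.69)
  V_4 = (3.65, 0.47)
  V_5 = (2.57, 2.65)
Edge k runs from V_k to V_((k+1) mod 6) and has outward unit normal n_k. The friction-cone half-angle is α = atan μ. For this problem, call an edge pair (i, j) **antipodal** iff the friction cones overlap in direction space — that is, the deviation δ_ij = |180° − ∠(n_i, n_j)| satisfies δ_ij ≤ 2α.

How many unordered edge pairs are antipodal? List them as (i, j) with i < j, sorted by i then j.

count = 3; pairs: (0,3), (1,4), (2,5)

α = atan 0.1 = 5.71°;  2α = 11.42°
n_0 = (-0.8489, +0.5286)
n_1 = (-0.9038, -0.4280)
n_2 = (-0.2615, -0.9652)
n_3 = (+0.7589, -0.6512)
n_4 = (+0.8961, +0.4439)
n_5 = (+0.0980, +0.9952)
  (0,1): δ = 122.75°  ·
  (0,2): δ = 73.25°  ·
  (0,3): δ = 8.73°  ✓
  (0,4): δ = 58.26°  ·
  (0,5): δ = 116.28°  ·
  (1,2): δ = 130.50°  ·
  (1,3): δ = 65.97°  ·
  (1,4): δ = 1.02°  ✓
  (1,5): δ = 59.04°  ·
  (2,3): δ = 115.48°  ·
  (2,4): δ = 48.49°  ·
  (2,5): δ = 9.54°  ✓
  (3,4): δ = 113.01°  ·
  (3,5): δ = 54.99°  ·
  (4,5): δ = 121.98°  ·
antipodal pairs: 3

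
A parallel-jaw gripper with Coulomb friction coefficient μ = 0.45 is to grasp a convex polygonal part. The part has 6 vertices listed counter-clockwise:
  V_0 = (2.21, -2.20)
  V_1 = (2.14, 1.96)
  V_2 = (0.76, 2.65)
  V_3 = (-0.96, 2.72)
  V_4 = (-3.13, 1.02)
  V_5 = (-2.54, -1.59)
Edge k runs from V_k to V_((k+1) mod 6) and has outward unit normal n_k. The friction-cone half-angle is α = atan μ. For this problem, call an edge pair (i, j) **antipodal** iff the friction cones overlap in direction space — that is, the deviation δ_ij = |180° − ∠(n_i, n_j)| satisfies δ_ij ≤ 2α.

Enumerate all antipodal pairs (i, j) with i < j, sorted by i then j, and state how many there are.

count = 4; pairs: (0,4), (1,5), (2,5), (3,5)

α = atan 0.45 = 24.23°;  2α = 48.46°
n_0 = (+0.9999, +0.0168)
n_1 = (+0.4472, +0.8944)
n_2 = (+0.0407, +0.9992)
n_3 = (-0.6167, +0.7872)
n_4 = (-0.9754, -0.2205)
n_5 = (-0.1274, -0.9919)
  (0,1): δ = 117.53°  ·
  (0,2): δ = 93.29°  ·
  (0,3): δ = 52.89°  ·
  (0,4): δ = 11.77°  ✓
  (0,5): δ = 81.72°  ·
  (1,2): δ = 155.77°  ·
  (1,3): δ = 115.36°  ·
  (1,4): δ = 50.70°  ·
  (1,5): δ = 19.25°  ✓
  (2,3): δ = 139.59°  ·
  (2,4): δ = 74.93°  ·
  (2,5): δ = 4.99°  ✓
  (3,4): δ = 115.34°  ·
  (3,5): δ = 45.39°  ✓
  (4,5): δ = 110.06°  ·
antipodal pairs: 4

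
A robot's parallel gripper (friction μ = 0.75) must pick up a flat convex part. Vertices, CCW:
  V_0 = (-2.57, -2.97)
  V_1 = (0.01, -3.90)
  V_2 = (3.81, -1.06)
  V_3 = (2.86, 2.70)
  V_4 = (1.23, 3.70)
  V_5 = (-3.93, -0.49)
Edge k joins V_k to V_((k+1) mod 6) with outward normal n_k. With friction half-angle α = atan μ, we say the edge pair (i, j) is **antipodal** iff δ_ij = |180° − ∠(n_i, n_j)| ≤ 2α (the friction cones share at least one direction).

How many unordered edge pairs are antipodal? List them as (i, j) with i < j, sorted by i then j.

α = atan 0.75 = 36.87°;  2α = 73.74°
n_0 = (-0.3391, -0.9407)
n_1 = (+0.5987, -0.8010)
n_2 = (+0.9695, +0.2450)
n_3 = (+0.5229, +0.8524)
n_4 = (-0.6304, +0.7763)
n_5 = (-0.8768, -0.4808)
  (0,1): δ = 123.40°  ·
  (0,2): δ = 56.00°  ✓
  (0,3): δ = 11.71°  ✓
  (0,4): δ = 58.90°  ✓
  (0,5): δ = 138.56°  ·
  (1,2): δ = 112.59°  ·
  (1,3): δ = 68.30°  ✓
  (1,4): δ = 2.30°  ✓
  (1,5): δ = 81.97°  ·
  (2,3): δ = 135.71°  ·
  (2,4): δ = 65.10°  ✓
  (2,5): δ = 14.56°  ✓
  (3,4): δ = 109.39°  ·
  (3,5): δ = 29.73°  ✓
  (4,5): δ = 100.34°  ·
antipodal pairs: 8

count = 8; pairs: (0,2), (0,3), (0,4), (1,3), (1,4), (2,4), (2,5), (3,5)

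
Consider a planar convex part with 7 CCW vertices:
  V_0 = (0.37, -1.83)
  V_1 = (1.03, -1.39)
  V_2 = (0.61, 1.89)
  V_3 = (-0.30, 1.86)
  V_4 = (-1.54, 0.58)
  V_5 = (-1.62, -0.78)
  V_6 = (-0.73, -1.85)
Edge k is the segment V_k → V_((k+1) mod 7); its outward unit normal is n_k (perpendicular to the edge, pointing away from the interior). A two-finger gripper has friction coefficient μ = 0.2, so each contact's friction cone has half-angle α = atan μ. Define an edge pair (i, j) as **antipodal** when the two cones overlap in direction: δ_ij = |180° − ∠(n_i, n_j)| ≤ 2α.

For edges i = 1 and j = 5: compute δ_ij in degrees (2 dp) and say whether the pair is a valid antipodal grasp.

α = atan 0.2 = 11.31°;  2α = 22.62°
edge 1: e_1 = (-0.42, +3.28);  n_1 = (+0.9919, +0.1270)
edge 5: e_5 = (+0.89, -1.07);  n_5 = (-0.7688, -0.6395)
∠(n_1, n_5) = 147.54°
δ = |180° − 147.54°| = 32.46°
32.46° > 2α = 22.62°  →  invalid

δ = 32.46°, invalid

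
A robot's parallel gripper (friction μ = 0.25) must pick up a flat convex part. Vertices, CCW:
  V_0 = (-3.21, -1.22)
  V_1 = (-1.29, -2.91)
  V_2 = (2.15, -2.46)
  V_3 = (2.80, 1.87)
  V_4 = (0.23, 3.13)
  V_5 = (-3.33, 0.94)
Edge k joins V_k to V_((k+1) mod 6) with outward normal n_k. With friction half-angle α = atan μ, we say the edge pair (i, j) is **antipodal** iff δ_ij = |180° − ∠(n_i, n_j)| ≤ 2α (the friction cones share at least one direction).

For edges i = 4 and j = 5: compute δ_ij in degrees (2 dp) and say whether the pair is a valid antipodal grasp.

δ = 118.42°, invalid

α = atan 0.25 = 14.04°;  2α = 28.07°
edge 4: e_4 = (-3.56, -2.19);  n_4 = (-0.5240, +0.8517)
edge 5: e_5 = (+0.12, -2.16);  n_5 = (-0.9985, -0.0555)
∠(n_4, n_5) = 61.58°
δ = |180° − 61.58°| = 118.42°
118.42° > 2α = 28.07°  →  invalid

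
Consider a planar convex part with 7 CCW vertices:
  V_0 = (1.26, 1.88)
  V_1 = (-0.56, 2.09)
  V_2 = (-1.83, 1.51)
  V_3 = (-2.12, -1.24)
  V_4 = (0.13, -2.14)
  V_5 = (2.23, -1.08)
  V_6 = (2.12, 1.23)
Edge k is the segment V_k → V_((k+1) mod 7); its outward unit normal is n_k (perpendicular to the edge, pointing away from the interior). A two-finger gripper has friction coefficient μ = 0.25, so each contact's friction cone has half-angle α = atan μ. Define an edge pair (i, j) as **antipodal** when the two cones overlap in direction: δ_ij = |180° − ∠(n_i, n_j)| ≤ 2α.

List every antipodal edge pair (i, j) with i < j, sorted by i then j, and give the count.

count = 4; pairs: (0,3), (1,4), (2,5), (3,6)

α = atan 0.25 = 14.04°;  2α = 28.07°
n_0 = (+0.1146, +0.9934)
n_1 = (-0.4154, +0.9096)
n_2 = (-0.9945, +0.1049)
n_3 = (-0.3714, -0.9285)
n_4 = (+0.4506, -0.8927)
n_5 = (+0.9989, +0.0476)
n_6 = (+0.6030, +0.7978)
  (0,1): δ = 148.87°  ·
  (0,2): δ = 89.44°  ·
  (0,3): δ = 15.22°  ✓
  (0,4): δ = 33.36°  ·
  (0,5): δ = 99.31°  ·
  (0,6): δ = 149.50°  ·
  (1,2): δ = 120.57°  ·
  (1,3): δ = 46.35°  ·
  (1,4): δ = 2.24°  ✓
  (1,5): δ = 68.18°  ·
  (1,6): δ = 118.37°  ·
  (2,3): δ = 105.78°  ·
  (2,4): δ = 57.20°  ·
  (2,5): δ = 8.75°  ✓
  (2,6): δ = 58.94°  ·
  (3,4): δ = 131.42°  ·
  (3,5): δ = 65.47°  ·
  (3,6): δ = 15.28°  ✓
  (4,5): δ = 114.06°  ·
  (4,6): δ = 63.87°  ·
  (5,6): δ = 129.81°  ·
antipodal pairs: 4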